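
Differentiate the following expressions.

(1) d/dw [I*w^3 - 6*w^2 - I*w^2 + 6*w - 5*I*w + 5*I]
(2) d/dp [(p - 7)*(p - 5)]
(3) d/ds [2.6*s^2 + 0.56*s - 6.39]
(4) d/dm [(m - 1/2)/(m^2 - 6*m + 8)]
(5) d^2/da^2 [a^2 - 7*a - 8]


(1) = 3*I*w^2 - 12*w - 2*I*w + 6 - 5*I
(2) = 2*p - 12
(3) = 5.2*s + 0.56
(4) = (-m^2 + m + 5)/(m^4 - 12*m^3 + 52*m^2 - 96*m + 64)
(5) = 2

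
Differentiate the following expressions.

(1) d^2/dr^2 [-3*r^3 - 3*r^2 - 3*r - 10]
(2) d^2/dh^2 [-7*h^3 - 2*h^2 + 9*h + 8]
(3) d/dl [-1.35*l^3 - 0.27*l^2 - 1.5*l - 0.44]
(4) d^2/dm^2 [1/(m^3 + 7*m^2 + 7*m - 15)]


(1) = -18*r - 6
(2) = -42*h - 4
(3) = -4.05*l^2 - 0.54*l - 1.5
(4) = 2*(-(3*m + 7)*(m^3 + 7*m^2 + 7*m - 15) + (3*m^2 + 14*m + 7)^2)/(m^3 + 7*m^2 + 7*m - 15)^3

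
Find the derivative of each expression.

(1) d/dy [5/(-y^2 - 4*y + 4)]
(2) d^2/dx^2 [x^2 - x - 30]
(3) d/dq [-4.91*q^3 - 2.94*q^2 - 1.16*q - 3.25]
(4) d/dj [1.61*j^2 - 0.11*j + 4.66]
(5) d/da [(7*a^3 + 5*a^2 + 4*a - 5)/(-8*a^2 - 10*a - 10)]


(1) = 10*(y + 2)/(y^2 + 4*y - 4)^2
(2) = 2
(3) = -14.73*q^2 - 5.88*q - 1.16
(4) = 3.22*j - 0.11
(5) = (-28*a^4 - 70*a^3 - 114*a^2 - 90*a - 45)/(2*(16*a^4 + 40*a^3 + 65*a^2 + 50*a + 25))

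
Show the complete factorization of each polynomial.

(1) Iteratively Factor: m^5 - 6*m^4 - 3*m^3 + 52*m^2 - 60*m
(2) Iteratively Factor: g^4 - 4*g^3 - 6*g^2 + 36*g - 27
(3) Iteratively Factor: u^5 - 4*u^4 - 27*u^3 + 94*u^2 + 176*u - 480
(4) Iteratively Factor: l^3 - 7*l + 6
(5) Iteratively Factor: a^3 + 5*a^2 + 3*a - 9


(1) = (m - 5)*(m^4 - m^3 - 8*m^2 + 12*m) = (m - 5)*(m - 2)*(m^3 + m^2 - 6*m) = (m - 5)*(m - 2)^2*(m^2 + 3*m) = m*(m - 5)*(m - 2)^2*(m + 3)
(2) = (g - 3)*(g^3 - g^2 - 9*g + 9) = (g - 3)^2*(g^2 + 2*g - 3) = (g - 3)^2*(g - 1)*(g + 3)
(3) = (u - 5)*(u^4 + u^3 - 22*u^2 - 16*u + 96) = (u - 5)*(u - 2)*(u^3 + 3*u^2 - 16*u - 48) = (u - 5)*(u - 2)*(u + 3)*(u^2 - 16) = (u - 5)*(u - 4)*(u - 2)*(u + 3)*(u + 4)
(4) = (l + 3)*(l^2 - 3*l + 2) = (l - 2)*(l + 3)*(l - 1)
(5) = (a + 3)*(a^2 + 2*a - 3) = (a - 1)*(a + 3)*(a + 3)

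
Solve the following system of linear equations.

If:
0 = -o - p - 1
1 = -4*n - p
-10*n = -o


Then:
n = 0
o = 0
p = -1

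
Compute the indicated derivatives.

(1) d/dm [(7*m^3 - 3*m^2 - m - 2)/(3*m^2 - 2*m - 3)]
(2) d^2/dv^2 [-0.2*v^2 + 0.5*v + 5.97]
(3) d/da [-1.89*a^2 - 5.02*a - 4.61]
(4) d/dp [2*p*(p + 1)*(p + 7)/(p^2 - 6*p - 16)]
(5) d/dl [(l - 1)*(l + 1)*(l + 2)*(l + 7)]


(1) = (21*m^4 - 28*m^3 - 54*m^2 + 30*m - 1)/(9*m^4 - 12*m^3 - 14*m^2 + 12*m + 9)
(2) = -0.400000000000000
(3) = -3.78*a - 5.02
(4) = 2*(p^4 - 12*p^3 - 103*p^2 - 256*p - 112)/(p^4 - 12*p^3 + 4*p^2 + 192*p + 256)
(5) = 4*l^3 + 27*l^2 + 26*l - 9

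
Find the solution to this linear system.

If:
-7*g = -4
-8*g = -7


Then:
No Solution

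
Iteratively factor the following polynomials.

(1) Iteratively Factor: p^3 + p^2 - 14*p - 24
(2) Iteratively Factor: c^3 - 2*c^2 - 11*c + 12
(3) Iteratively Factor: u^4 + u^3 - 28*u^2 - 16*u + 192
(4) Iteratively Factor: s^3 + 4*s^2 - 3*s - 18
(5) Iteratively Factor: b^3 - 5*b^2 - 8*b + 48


(1) = (p + 2)*(p^2 - p - 12) = (p + 2)*(p + 3)*(p - 4)
(2) = (c - 1)*(c^2 - c - 12) = (c - 1)*(c + 3)*(c - 4)
(3) = (u + 4)*(u^3 - 3*u^2 - 16*u + 48) = (u - 4)*(u + 4)*(u^2 + u - 12) = (u - 4)*(u - 3)*(u + 4)*(u + 4)
(4) = (s - 2)*(s^2 + 6*s + 9) = (s - 2)*(s + 3)*(s + 3)
(5) = (b - 4)*(b^2 - b - 12) = (b - 4)^2*(b + 3)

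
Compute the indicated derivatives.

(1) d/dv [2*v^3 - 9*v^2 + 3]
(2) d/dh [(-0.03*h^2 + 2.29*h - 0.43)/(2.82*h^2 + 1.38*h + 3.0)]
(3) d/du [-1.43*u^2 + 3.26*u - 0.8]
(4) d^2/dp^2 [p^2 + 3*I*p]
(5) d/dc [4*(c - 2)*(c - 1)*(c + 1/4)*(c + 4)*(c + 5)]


(1) = 6*v*(v - 3)
(2) = (-6.4992*h^2 + 2.2452*h + 7.4634)/(7.9524*h^4 + 7.7832*h^3 + 18.8244*h^2 + 8.28*h + 9.0)
(3) = 3.26 - 2.86*u
(4) = 2
(5) = 20*c^4 + 100*c^3 - 42*c^2 - 346*c + 118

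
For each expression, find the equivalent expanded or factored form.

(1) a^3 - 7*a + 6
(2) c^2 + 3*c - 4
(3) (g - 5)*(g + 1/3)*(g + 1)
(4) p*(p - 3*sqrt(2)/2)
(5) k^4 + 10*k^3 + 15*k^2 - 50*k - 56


(1) = (a - 2)*(a - 1)*(a + 3)
(2) = (c - 1)*(c + 4)
(3) = g^3 - 11*g^2/3 - 19*g/3 - 5/3
(4) = p^2 - 3*sqrt(2)*p/2
(5) = (k - 2)*(k + 1)*(k + 4)*(k + 7)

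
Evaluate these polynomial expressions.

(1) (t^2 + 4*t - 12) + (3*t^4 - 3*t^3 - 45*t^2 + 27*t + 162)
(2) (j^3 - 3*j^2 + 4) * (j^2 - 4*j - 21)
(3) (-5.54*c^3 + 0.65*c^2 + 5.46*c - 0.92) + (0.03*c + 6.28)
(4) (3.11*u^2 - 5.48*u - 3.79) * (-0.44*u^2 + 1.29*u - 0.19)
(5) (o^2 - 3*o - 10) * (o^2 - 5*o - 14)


(1) = 3*t^4 - 3*t^3 - 44*t^2 + 31*t + 150
(2) = j^5 - 7*j^4 - 9*j^3 + 67*j^2 - 16*j - 84
(3) = -5.54*c^3 + 0.65*c^2 + 5.49*c + 5.36
(4) = -1.3684*u^4 + 6.4231*u^3 - 5.9925*u^2 - 3.8479*u + 0.7201
(5) = o^4 - 8*o^3 - 9*o^2 + 92*o + 140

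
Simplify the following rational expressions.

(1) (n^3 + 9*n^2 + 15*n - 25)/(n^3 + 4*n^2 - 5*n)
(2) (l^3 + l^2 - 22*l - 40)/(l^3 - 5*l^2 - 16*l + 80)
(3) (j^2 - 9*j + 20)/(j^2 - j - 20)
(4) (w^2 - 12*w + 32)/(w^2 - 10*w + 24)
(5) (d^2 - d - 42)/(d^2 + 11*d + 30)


(1) = (n + 5)/n
(2) = (l + 2)/(l - 4)
(3) = (j - 4)/(j + 4)
(4) = (w - 8)/(w - 6)
(5) = (d - 7)/(d + 5)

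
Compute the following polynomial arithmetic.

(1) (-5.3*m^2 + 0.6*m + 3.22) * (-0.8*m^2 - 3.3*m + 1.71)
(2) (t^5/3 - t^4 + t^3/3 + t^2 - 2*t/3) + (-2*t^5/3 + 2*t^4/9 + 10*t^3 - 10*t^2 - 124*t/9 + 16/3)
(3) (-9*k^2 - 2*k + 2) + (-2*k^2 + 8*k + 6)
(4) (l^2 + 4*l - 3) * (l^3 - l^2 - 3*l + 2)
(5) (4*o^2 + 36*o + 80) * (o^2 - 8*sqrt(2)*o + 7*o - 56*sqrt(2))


(1) = 4.24*m^4 + 17.01*m^3 - 13.619*m^2 - 9.6*m + 5.5062
(2) = -t^5/3 - 7*t^4/9 + 31*t^3/3 - 9*t^2 - 130*t/9 + 16/3
(3) = -11*k^2 + 6*k + 8
(4) = l^5 + 3*l^4 - 10*l^3 - 7*l^2 + 17*l - 6
(5) = 4*o^4 - 32*sqrt(2)*o^3 + 64*o^3 - 512*sqrt(2)*o^2 + 332*o^2 - 2656*sqrt(2)*o + 560*o - 4480*sqrt(2)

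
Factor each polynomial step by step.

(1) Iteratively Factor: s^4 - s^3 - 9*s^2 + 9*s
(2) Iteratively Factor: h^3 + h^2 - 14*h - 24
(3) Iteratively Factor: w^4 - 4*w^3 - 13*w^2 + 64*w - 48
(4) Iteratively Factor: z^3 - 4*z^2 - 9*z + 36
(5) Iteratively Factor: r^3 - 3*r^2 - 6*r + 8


(1) = (s - 1)*(s^3 - 9*s) = (s - 1)*(s + 3)*(s^2 - 3*s) = (s - 3)*(s - 1)*(s + 3)*(s)
(2) = (h + 3)*(h^2 - 2*h - 8) = (h - 4)*(h + 3)*(h + 2)
(3) = (w - 3)*(w^3 - w^2 - 16*w + 16) = (w - 3)*(w + 4)*(w^2 - 5*w + 4) = (w - 3)*(w - 1)*(w + 4)*(w - 4)
(4) = (z - 3)*(z^2 - z - 12) = (z - 4)*(z - 3)*(z + 3)
(5) = (r - 4)*(r^2 + r - 2) = (r - 4)*(r + 2)*(r - 1)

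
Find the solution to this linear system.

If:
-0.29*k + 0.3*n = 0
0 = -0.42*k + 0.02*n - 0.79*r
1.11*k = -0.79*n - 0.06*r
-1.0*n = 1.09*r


Then:
k = 0.00
n = 0.00
r = 0.00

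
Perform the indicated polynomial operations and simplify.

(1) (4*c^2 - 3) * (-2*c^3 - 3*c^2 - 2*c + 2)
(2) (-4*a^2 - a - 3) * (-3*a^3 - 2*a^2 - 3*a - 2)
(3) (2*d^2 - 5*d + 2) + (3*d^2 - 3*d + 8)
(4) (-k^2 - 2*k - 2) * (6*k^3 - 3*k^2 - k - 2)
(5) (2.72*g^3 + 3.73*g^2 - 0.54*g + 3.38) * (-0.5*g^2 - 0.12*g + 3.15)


(1) = -8*c^5 - 12*c^4 - 2*c^3 + 17*c^2 + 6*c - 6
(2) = 12*a^5 + 11*a^4 + 23*a^3 + 17*a^2 + 11*a + 6
(3) = 5*d^2 - 8*d + 10
(4) = -6*k^5 - 9*k^4 - 5*k^3 + 10*k^2 + 6*k + 4
(5) = -1.36*g^5 - 2.1914*g^4 + 8.3904*g^3 + 10.1243*g^2 - 2.1066*g + 10.647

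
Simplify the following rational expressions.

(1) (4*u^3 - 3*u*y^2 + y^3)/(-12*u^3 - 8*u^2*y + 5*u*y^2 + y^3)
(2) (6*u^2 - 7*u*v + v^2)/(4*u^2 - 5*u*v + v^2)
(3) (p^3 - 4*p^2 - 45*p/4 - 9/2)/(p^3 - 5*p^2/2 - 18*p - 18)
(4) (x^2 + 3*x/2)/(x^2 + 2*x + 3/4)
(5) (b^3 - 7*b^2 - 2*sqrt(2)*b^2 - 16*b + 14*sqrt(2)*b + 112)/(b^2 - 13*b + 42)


(1) = (-2*u + y)/(6*u + y)
(2) = (6*u - v)/(4*u - v)
(3) = (2*p + 1)/(2*p + 4)
(4) = 2*x/(2*x + 1)
(5) = (b^2 - 2*sqrt(2)*b - 16)/(b - 6)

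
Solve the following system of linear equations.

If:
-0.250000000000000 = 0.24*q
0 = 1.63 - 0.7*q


Then:
No Solution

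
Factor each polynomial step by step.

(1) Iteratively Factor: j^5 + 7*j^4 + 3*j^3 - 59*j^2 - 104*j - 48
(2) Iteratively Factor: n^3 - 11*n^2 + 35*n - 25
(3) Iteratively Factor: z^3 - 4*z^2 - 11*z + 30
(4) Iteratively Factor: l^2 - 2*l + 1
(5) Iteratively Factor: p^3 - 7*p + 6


(1) = (j + 1)*(j^4 + 6*j^3 - 3*j^2 - 56*j - 48) = (j + 1)^2*(j^3 + 5*j^2 - 8*j - 48) = (j + 1)^2*(j + 4)*(j^2 + j - 12) = (j - 3)*(j + 1)^2*(j + 4)*(j + 4)
(2) = (n - 5)*(n^2 - 6*n + 5) = (n - 5)^2*(n - 1)
(3) = (z - 5)*(z^2 + z - 6) = (z - 5)*(z - 2)*(z + 3)
(4) = (l - 1)*(l - 1)
(5) = (p + 3)*(p^2 - 3*p + 2) = (p - 2)*(p + 3)*(p - 1)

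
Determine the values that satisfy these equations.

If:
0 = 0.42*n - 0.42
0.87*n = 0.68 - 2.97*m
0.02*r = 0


Then:
m = -0.06
n = 1.00
r = 0.00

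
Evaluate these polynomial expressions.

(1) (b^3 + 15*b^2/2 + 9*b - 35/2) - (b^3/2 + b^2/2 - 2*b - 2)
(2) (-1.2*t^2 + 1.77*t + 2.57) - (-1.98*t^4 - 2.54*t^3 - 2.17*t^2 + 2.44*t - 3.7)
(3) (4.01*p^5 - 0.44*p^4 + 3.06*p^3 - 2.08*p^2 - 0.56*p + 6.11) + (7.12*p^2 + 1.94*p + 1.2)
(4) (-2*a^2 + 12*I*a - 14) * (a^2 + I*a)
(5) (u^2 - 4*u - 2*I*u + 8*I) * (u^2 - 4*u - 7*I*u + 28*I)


(1) = b^3/2 + 7*b^2 + 11*b - 31/2
(2) = 1.98*t^4 + 2.54*t^3 + 0.97*t^2 - 0.67*t + 6.27
(3) = 4.01*p^5 - 0.44*p^4 + 3.06*p^3 + 5.04*p^2 + 1.38*p + 7.31
(4) = -2*a^4 + 10*I*a^3 - 26*a^2 - 14*I*a
(5) = u^4 - 8*u^3 - 9*I*u^3 + 2*u^2 + 72*I*u^2 + 112*u - 144*I*u - 224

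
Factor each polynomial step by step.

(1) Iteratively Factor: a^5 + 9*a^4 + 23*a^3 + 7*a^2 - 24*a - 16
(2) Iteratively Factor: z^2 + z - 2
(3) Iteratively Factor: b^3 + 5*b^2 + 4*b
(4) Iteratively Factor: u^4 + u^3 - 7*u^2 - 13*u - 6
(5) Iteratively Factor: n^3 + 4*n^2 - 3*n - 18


(1) = (a + 1)*(a^4 + 8*a^3 + 15*a^2 - 8*a - 16) = (a + 1)*(a + 4)*(a^3 + 4*a^2 - a - 4) = (a + 1)^2*(a + 4)*(a^2 + 3*a - 4) = (a + 1)^2*(a + 4)^2*(a - 1)
(2) = (z - 1)*(z + 2)
(3) = (b + 1)*(b^2 + 4*b) = b*(b + 1)*(b + 4)
(4) = (u + 1)*(u^3 - 7*u - 6) = (u + 1)*(u + 2)*(u^2 - 2*u - 3) = (u + 1)^2*(u + 2)*(u - 3)
(5) = (n + 3)*(n^2 + n - 6) = (n + 3)^2*(n - 2)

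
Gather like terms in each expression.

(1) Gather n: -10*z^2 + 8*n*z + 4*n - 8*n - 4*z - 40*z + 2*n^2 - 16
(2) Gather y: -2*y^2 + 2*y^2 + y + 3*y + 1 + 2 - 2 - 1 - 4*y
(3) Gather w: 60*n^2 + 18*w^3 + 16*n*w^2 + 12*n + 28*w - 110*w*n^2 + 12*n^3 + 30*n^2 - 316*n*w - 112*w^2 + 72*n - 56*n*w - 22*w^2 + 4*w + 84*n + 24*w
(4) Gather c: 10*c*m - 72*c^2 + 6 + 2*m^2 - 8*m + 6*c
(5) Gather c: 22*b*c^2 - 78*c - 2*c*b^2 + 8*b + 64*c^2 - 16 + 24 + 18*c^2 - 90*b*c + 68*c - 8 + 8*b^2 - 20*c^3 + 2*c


(1) = 2*n^2 + n*(8*z - 4) - 10*z^2 - 44*z - 16
(2) = 0
(3) = 12*n^3 + 90*n^2 + 168*n + 18*w^3 + w^2*(16*n - 134) + w*(-110*n^2 - 372*n + 56)
(4) = -72*c^2 + c*(10*m + 6) + 2*m^2 - 8*m + 6
(5) = 8*b^2 + 8*b - 20*c^3 + c^2*(22*b + 82) + c*(-2*b^2 - 90*b - 8)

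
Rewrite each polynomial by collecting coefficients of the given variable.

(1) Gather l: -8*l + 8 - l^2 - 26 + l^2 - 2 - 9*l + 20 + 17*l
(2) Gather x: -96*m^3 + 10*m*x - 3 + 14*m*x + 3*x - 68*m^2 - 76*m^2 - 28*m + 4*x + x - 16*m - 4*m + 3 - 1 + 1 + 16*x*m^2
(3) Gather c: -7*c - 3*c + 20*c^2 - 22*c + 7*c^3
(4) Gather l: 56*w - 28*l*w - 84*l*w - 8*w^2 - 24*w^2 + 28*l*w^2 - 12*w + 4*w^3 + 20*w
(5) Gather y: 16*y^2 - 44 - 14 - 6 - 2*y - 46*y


(1) = 0
(2) = -96*m^3 - 144*m^2 - 48*m + x*(16*m^2 + 24*m + 8)
(3) = 7*c^3 + 20*c^2 - 32*c
(4) = l*(28*w^2 - 112*w) + 4*w^3 - 32*w^2 + 64*w
(5) = 16*y^2 - 48*y - 64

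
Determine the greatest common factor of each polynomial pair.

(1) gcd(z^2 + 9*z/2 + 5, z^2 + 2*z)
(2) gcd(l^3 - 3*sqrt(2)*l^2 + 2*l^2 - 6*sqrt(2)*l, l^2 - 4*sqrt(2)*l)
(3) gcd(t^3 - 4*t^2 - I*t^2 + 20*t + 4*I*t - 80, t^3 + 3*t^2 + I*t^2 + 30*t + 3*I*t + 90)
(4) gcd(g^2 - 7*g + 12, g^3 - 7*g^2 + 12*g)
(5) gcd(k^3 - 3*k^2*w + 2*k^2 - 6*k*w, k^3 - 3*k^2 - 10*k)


(1) = z + 2
(2) = l
(3) = t - 5*I
(4) = gcd((g - 4)*(g - 3), g*(g - 4)*(g - 3)) = g^2 - 7*g + 12
(5) = k^2 + 2*k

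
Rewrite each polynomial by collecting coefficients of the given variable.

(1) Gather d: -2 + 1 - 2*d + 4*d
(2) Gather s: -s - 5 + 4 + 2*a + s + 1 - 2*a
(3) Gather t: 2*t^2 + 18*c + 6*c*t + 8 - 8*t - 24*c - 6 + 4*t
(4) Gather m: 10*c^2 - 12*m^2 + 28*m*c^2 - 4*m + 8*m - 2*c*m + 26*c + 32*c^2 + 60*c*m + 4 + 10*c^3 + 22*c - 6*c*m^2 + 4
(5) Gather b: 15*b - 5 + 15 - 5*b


(1) = 2*d - 1
(2) = 0
(3) = -6*c + 2*t^2 + t*(6*c - 4) + 2
(4) = 10*c^3 + 42*c^2 + 48*c + m^2*(-6*c - 12) + m*(28*c^2 + 58*c + 4) + 8
(5) = 10*b + 10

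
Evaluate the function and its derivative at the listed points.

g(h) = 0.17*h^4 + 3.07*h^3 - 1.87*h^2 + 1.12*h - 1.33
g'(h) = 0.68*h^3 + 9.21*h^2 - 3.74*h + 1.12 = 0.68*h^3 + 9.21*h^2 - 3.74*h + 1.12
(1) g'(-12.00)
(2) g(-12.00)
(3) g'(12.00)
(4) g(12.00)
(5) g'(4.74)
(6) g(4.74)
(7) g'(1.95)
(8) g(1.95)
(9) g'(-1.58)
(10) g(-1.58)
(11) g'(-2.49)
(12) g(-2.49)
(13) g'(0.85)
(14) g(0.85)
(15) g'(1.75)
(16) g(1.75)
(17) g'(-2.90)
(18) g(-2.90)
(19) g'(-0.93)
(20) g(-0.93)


(1) = 197.20
(2) = -2063.89
(3) = 2457.52
(4) = 8572.91
(5) = 262.74
(6) = 374.72
(7) = 33.89
(8) = 18.97
(9) = 27.34
(10) = -18.82
(11) = 57.04
(12) = -56.57
(13) = 5.01
(14) = 0.25
(15) = 26.42
(16) = 12.95
(17) = 72.84
(18) = -83.16
(19) = 12.02
(20) = -6.33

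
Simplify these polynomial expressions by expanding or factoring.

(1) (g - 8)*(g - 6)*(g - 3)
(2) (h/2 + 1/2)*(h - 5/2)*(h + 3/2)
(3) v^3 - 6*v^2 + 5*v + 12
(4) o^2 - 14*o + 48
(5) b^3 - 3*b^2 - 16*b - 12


(1) = g^3 - 17*g^2 + 90*g - 144
(2) = h^3/2 - 19*h/8 - 15/8
(3) = (v - 4)*(v - 3)*(v + 1)
(4) = (o - 8)*(o - 6)
(5) = (b - 6)*(b + 1)*(b + 2)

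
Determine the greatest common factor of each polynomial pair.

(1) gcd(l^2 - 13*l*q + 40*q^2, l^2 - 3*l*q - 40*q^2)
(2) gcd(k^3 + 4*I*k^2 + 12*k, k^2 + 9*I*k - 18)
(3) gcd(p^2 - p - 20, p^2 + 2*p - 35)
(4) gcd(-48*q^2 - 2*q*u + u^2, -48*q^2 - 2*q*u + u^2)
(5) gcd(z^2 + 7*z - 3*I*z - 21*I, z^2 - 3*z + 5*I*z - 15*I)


(1) = -l + 8*q
(2) = k + 6*I
(3) = gcd((p - 5)*(p + 4), (p - 5)*(p + 7)) = p - 5
(4) = gcd((-8*q + u)*(6*q + u), (-8*q + u)*(6*q + u)) = 48*q^2 + 2*q*u - u^2
(5) = 1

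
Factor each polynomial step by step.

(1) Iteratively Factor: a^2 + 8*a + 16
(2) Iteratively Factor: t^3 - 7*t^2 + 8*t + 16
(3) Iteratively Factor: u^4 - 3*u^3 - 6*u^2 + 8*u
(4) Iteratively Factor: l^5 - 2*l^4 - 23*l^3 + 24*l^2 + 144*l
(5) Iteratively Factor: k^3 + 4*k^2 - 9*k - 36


(1) = (a + 4)*(a + 4)
(2) = (t - 4)*(t^2 - 3*t - 4) = (t - 4)^2*(t + 1)
(3) = (u - 4)*(u^3 + u^2 - 2*u) = (u - 4)*(u - 1)*(u^2 + 2*u) = (u - 4)*(u - 1)*(u + 2)*(u)
(4) = (l + 3)*(l^4 - 5*l^3 - 8*l^2 + 48*l) = (l - 4)*(l + 3)*(l^3 - l^2 - 12*l) = (l - 4)^2*(l + 3)*(l^2 + 3*l) = l*(l - 4)^2*(l + 3)*(l + 3)
(5) = (k + 3)*(k^2 + k - 12) = (k - 3)*(k + 3)*(k + 4)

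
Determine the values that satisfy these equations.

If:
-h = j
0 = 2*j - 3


Then:
h = -3/2
j = 3/2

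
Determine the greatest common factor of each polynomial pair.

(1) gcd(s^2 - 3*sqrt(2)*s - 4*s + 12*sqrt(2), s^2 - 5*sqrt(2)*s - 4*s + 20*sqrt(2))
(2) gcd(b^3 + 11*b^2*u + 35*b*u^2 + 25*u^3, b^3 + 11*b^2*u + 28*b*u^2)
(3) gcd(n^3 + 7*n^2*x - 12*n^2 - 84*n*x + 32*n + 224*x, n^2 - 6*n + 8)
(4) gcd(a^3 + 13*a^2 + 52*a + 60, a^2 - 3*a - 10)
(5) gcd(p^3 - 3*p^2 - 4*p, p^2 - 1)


(1) = gcd((s - 4)*(s - 3*sqrt(2)), (s - 4)*(s - 5*sqrt(2))) = s - 4
(2) = gcd((b + u)*(b + 5*u)^2, b*(b + 4*u)*(b + 7*u)) = 1
(3) = gcd((n - 8)*(n - 4)*(n + 7*x), (n - 4)*(n - 2)) = n - 4
(4) = gcd((a + 2)*(a + 5)*(a + 6), (a - 5)*(a + 2)) = a + 2
(5) = p + 1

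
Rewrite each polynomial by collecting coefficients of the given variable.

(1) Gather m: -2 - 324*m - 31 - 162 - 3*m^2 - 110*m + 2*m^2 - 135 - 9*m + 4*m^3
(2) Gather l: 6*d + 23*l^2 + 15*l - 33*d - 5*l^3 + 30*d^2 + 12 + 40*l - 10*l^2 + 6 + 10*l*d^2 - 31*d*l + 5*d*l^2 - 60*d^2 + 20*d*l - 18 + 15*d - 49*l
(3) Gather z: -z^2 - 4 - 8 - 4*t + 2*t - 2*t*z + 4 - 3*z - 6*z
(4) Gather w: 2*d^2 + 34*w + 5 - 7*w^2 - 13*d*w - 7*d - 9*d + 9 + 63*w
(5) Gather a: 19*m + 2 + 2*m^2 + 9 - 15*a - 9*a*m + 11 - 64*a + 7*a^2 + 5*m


(1) = 4*m^3 - m^2 - 443*m - 330
(2) = -30*d^2 - 12*d - 5*l^3 + l^2*(5*d + 13) + l*(10*d^2 - 11*d + 6)
(3) = -2*t - z^2 + z*(-2*t - 9) - 8
(4) = 2*d^2 - 16*d - 7*w^2 + w*(97 - 13*d) + 14
(5) = 7*a^2 + a*(-9*m - 79) + 2*m^2 + 24*m + 22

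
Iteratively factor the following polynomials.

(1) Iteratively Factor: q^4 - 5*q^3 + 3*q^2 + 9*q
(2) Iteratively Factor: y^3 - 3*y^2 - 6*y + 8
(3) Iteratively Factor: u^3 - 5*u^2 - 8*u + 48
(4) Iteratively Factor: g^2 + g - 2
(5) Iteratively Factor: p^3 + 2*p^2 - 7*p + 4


(1) = (q - 3)*(q^3 - 2*q^2 - 3*q) = q*(q - 3)*(q^2 - 2*q - 3) = q*(q - 3)*(q + 1)*(q - 3)
(2) = (y - 4)*(y^2 + y - 2) = (y - 4)*(y - 1)*(y + 2)
(3) = (u - 4)*(u^2 - u - 12) = (u - 4)*(u + 3)*(u - 4)
(4) = (g - 1)*(g + 2)
(5) = (p + 4)*(p^2 - 2*p + 1) = (p - 1)*(p + 4)*(p - 1)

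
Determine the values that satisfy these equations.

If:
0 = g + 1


Then:
g = -1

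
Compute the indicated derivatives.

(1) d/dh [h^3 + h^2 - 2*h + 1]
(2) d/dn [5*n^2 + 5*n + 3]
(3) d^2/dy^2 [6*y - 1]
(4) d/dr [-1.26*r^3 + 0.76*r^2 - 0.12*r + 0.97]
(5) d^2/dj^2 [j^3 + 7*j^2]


(1) = 3*h^2 + 2*h - 2
(2) = 10*n + 5
(3) = 0
(4) = -3.78*r^2 + 1.52*r - 0.12
(5) = 6*j + 14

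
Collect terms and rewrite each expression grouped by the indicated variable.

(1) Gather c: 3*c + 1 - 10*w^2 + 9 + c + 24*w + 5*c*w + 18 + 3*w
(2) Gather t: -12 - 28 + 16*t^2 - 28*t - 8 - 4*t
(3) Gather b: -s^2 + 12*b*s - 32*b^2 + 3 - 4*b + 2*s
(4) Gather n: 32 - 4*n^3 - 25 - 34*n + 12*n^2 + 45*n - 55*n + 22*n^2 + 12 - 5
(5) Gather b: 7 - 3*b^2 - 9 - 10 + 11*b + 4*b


(1) = c*(5*w + 4) - 10*w^2 + 27*w + 28
(2) = 16*t^2 - 32*t - 48
(3) = -32*b^2 + b*(12*s - 4) - s^2 + 2*s + 3
(4) = -4*n^3 + 34*n^2 - 44*n + 14
(5) = -3*b^2 + 15*b - 12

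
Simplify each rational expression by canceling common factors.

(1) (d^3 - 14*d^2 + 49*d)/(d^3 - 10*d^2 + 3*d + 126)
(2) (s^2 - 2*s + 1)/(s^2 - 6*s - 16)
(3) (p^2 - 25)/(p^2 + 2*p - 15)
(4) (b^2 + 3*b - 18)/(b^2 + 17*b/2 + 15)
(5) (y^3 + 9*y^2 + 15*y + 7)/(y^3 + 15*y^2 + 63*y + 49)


(1) = (d^2 - 7*d)/(d^2 - 3*d - 18)
(2) = (s^2 - 2*s + 1)/(s^2 - 6*s - 16)
(3) = (p - 5)/(p - 3)
(4) = (2*b - 6)/(2*b + 5)
(5) = (y + 1)/(y + 7)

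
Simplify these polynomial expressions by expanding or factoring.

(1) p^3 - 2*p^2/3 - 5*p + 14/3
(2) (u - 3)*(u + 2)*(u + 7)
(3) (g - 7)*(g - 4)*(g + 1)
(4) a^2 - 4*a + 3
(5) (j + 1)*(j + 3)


(1) = (p - 2)*(p - 1)*(p + 7/3)
(2) = u^3 + 6*u^2 - 13*u - 42
(3) = g^3 - 10*g^2 + 17*g + 28
(4) = (a - 3)*(a - 1)
(5) = j^2 + 4*j + 3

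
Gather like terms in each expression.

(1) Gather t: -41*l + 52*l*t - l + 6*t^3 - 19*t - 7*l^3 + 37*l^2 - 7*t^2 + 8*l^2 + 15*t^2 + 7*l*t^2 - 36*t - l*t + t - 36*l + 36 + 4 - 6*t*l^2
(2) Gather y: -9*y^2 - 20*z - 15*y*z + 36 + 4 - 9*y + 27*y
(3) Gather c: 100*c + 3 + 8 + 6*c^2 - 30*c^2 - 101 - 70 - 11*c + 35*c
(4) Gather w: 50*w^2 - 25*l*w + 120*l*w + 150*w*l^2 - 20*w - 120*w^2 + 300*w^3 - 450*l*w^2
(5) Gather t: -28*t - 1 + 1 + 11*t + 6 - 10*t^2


(1) = -7*l^3 + 45*l^2 - 78*l + 6*t^3 + t^2*(7*l + 8) + t*(-6*l^2 + 51*l - 54) + 40
(2) = -9*y^2 + y*(18 - 15*z) - 20*z + 40
(3) = -24*c^2 + 124*c - 160
(4) = 300*w^3 + w^2*(-450*l - 70) + w*(150*l^2 + 95*l - 20)
(5) = -10*t^2 - 17*t + 6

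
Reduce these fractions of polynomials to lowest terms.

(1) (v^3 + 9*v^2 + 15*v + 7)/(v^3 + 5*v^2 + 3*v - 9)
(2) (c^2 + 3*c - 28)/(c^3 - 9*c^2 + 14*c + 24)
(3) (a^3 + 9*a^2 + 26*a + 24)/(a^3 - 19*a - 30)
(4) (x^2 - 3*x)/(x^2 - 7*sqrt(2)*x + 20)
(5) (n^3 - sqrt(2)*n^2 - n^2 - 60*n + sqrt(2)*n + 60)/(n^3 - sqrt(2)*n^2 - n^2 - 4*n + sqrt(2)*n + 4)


(1) = (v^3 + 9*v^2 + 15*v + 7)/(v^3 + 5*v^2 + 3*v - 9)
(2) = (c + 7)/(c^2 - 5*c - 6)
(3) = (a + 4)/(a - 5)
(4) = (x^2 - 3*x)/(x^2 - 7*sqrt(2)*x + 20)
(5) = (n^2 - sqrt(2)*n - 60)/(n^2 - sqrt(2)*n - 4)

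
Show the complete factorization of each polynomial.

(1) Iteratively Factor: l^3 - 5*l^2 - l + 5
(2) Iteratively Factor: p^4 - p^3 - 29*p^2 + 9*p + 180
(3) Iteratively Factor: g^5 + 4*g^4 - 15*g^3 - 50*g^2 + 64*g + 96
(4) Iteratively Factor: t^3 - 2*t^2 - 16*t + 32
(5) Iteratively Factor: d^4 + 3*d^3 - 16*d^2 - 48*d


(1) = (l - 1)*(l^2 - 4*l - 5) = (l - 1)*(l + 1)*(l - 5)
(2) = (p + 3)*(p^3 - 4*p^2 - 17*p + 60) = (p + 3)*(p + 4)*(p^2 - 8*p + 15) = (p - 5)*(p + 3)*(p + 4)*(p - 3)
(3) = (g - 2)*(g^4 + 6*g^3 - 3*g^2 - 56*g - 48) = (g - 2)*(g + 4)*(g^3 + 2*g^2 - 11*g - 12) = (g - 2)*(g + 4)^2*(g^2 - 2*g - 3) = (g - 3)*(g - 2)*(g + 4)^2*(g + 1)
(4) = (t - 4)*(t^2 + 2*t - 8) = (t - 4)*(t - 2)*(t + 4)
(5) = (d + 3)*(d^3 - 16*d) = (d + 3)*(d + 4)*(d^2 - 4*d) = d*(d + 3)*(d + 4)*(d - 4)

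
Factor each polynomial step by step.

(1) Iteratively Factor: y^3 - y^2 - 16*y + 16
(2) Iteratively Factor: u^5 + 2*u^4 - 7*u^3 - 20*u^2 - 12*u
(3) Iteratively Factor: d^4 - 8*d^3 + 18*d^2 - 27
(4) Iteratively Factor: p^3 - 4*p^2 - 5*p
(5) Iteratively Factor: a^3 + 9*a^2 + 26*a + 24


(1) = (y - 1)*(y^2 - 16) = (y - 1)*(y + 4)*(y - 4)
(2) = (u + 2)*(u^4 - 7*u^2 - 6*u) = u*(u + 2)*(u^3 - 7*u - 6) = u*(u + 1)*(u + 2)*(u^2 - u - 6) = u*(u - 3)*(u + 1)*(u + 2)*(u + 2)
(3) = (d - 3)*(d^3 - 5*d^2 + 3*d + 9) = (d - 3)*(d + 1)*(d^2 - 6*d + 9) = (d - 3)^2*(d + 1)*(d - 3)
(4) = (p - 5)*(p^2 + p) = p*(p - 5)*(p + 1)
(5) = (a + 2)*(a^2 + 7*a + 12) = (a + 2)*(a + 3)*(a + 4)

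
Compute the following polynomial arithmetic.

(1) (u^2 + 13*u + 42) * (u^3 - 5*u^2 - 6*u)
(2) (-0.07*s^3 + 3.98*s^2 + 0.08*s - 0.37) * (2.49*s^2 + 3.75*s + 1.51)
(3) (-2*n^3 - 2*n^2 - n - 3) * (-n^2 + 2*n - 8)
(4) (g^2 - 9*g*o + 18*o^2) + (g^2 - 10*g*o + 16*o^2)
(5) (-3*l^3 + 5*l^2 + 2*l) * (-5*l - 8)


(1) = u^5 + 8*u^4 - 29*u^3 - 288*u^2 - 252*u
(2) = -0.1743*s^5 + 9.6477*s^4 + 15.0185*s^3 + 5.3885*s^2 - 1.2667*s - 0.5587
(3) = 2*n^5 - 2*n^4 + 13*n^3 + 17*n^2 + 2*n + 24
(4) = 2*g^2 - 19*g*o + 34*o^2
(5) = 15*l^4 - l^3 - 50*l^2 - 16*l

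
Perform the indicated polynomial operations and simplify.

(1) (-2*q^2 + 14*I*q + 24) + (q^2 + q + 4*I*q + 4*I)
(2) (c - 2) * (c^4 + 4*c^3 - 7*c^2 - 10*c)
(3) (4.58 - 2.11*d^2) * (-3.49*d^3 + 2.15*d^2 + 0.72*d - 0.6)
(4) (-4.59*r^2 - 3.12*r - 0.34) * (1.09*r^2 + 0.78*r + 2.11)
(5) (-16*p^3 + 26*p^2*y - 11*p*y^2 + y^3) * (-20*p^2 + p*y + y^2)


(1) = -q^2 + q + 18*I*q + 24 + 4*I
(2) = c^5 + 2*c^4 - 15*c^3 + 4*c^2 + 20*c
(3) = 7.3639*d^5 - 4.5365*d^4 - 17.5034*d^3 + 11.113*d^2 + 3.2976*d - 2.748
(4) = -5.0031*r^4 - 6.981*r^3 - 12.4891*r^2 - 6.8484*r - 0.7174
(5) = 320*p^5 - 536*p^4*y + 230*p^3*y^2 - 5*p^2*y^3 - 10*p*y^4 + y^5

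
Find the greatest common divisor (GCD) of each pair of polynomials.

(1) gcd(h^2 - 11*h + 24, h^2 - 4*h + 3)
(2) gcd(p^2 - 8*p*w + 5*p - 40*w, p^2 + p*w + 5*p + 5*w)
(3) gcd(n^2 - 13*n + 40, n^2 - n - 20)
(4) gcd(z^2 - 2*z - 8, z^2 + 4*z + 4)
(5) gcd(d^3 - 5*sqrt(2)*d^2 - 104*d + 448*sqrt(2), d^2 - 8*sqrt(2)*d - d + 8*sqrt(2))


(1) = gcd((h - 8)*(h - 3), (h - 3)*(h - 1)) = h - 3
(2) = gcd((p + 5)*(p - 8*w), (p + 5)*(p + w)) = p + 5
(3) = gcd((n - 8)*(n - 5), (n - 5)*(n + 4)) = n - 5
(4) = z + 2
(5) = gcd((d - 8*sqrt(2))*(d - 4*sqrt(2))*(d + 7*sqrt(2)), (d - 1)*(d - 8*sqrt(2))) = d - 8*sqrt(2)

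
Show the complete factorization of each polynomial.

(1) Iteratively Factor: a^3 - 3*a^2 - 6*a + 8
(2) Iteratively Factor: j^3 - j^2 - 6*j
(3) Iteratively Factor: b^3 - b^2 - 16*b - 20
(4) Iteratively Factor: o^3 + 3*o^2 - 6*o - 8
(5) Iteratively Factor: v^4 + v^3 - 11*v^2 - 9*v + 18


(1) = (a + 2)*(a^2 - 5*a + 4) = (a - 4)*(a + 2)*(a - 1)
(2) = (j + 2)*(j^2 - 3*j) = j*(j + 2)*(j - 3)
(3) = (b + 2)*(b^2 - 3*b - 10) = (b - 5)*(b + 2)*(b + 2)
(4) = (o + 1)*(o^2 + 2*o - 8) = (o + 1)*(o + 4)*(o - 2)
(5) = (v - 1)*(v^3 + 2*v^2 - 9*v - 18) = (v - 1)*(v + 2)*(v^2 - 9) = (v - 1)*(v + 2)*(v + 3)*(v - 3)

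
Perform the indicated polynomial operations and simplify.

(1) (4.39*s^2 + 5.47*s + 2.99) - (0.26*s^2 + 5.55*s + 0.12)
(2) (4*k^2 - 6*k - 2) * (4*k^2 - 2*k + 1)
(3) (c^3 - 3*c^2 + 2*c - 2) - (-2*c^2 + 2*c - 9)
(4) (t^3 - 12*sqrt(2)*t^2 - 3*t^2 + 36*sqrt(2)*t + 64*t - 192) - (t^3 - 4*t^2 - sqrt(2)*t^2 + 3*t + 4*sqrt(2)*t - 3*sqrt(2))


(1) = 4.13*s^2 - 0.08*s + 2.87
(2) = 16*k^4 - 32*k^3 + 8*k^2 - 2*k - 2
(3) = c^3 - c^2 + 7
(4) = -11*sqrt(2)*t^2 + t^2 + 32*sqrt(2)*t + 61*t - 192 + 3*sqrt(2)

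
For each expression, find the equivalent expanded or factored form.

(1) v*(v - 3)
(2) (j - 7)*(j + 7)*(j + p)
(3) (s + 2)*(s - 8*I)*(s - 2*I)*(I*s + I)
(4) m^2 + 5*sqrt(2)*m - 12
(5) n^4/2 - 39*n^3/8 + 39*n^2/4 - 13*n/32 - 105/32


(1) = v^2 - 3*v
(2) = j^3 + j^2*p - 49*j - 49*p
(3) = I*s^4 + 10*s^3 + 3*I*s^3 + 30*s^2 - 14*I*s^2 + 20*s - 48*I*s - 32*I
(4) = (m - sqrt(2))*(m + 6*sqrt(2))
(5) = (n/2 + 1/4)*(n - 7)*(n - 5/2)*(n - 3/4)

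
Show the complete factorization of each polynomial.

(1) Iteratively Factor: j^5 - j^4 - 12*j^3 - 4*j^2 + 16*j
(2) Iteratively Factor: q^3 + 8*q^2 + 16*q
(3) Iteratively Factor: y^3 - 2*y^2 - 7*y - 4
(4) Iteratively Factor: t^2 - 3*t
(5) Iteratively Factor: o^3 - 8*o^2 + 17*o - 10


(1) = (j - 1)*(j^4 - 12*j^2 - 16*j) = (j - 1)*(j + 2)*(j^3 - 2*j^2 - 8*j) = j*(j - 1)*(j + 2)*(j^2 - 2*j - 8) = j*(j - 1)*(j + 2)^2*(j - 4)
(2) = (q + 4)*(q^2 + 4*q) = q*(q + 4)*(q + 4)
(3) = (y + 1)*(y^2 - 3*y - 4) = (y + 1)^2*(y - 4)
(4) = (t - 3)*(t)
(5) = (o - 2)*(o^2 - 6*o + 5) = (o - 5)*(o - 2)*(o - 1)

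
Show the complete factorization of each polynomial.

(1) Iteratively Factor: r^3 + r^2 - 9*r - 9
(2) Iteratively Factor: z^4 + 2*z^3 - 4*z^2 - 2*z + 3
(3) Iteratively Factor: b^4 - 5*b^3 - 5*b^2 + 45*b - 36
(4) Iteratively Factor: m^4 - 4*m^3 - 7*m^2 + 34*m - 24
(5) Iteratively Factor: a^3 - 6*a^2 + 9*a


(1) = (r + 1)*(r^2 - 9) = (r + 1)*(r + 3)*(r - 3)
(2) = (z + 3)*(z^3 - z^2 - z + 1) = (z + 1)*(z + 3)*(z^2 - 2*z + 1) = (z - 1)*(z + 1)*(z + 3)*(z - 1)
(3) = (b - 1)*(b^3 - 4*b^2 - 9*b + 36) = (b - 3)*(b - 1)*(b^2 - b - 12) = (b - 4)*(b - 3)*(b - 1)*(b + 3)
(4) = (m - 1)*(m^3 - 3*m^2 - 10*m + 24) = (m - 4)*(m - 1)*(m^2 + m - 6) = (m - 4)*(m - 2)*(m - 1)*(m + 3)
(5) = (a - 3)*(a^2 - 3*a) = (a - 3)^2*(a)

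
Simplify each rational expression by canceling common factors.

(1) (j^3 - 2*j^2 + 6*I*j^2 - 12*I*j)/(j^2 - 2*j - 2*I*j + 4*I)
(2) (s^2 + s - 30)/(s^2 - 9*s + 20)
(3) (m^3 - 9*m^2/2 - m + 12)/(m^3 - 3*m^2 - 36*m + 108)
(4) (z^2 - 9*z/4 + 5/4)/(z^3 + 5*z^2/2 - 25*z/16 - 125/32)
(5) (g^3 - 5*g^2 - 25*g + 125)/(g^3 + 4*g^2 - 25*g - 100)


(1) = (j^2 + 6*I*j)/(j - 2*I)
(2) = (s + 6)/(s - 4)
(3) = (2*m^3 - 9*m^2 - 2*m + 24)/(2*m^3 - 6*m^2 - 72*m + 216)
(4) = (8*z - 8)/(8*z^2 + 30*z + 25)
(5) = (g - 5)/(g + 4)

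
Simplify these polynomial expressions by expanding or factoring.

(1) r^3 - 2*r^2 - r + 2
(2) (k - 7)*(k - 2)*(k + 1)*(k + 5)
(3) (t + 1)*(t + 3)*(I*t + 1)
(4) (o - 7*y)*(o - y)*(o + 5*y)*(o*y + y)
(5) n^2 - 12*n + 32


(1) = (r - 2)*(r - 1)*(r + 1)
(2) = k^4 - 3*k^3 - 35*k^2 + 39*k + 70
(3) = I*t^3 + t^2 + 4*I*t^2 + 4*t + 3*I*t + 3
(4) = o^4*y - 3*o^3*y^2 + o^3*y - 33*o^2*y^3 - 3*o^2*y^2 + 35*o*y^4 - 33*o*y^3 + 35*y^4
(5) = (n - 8)*(n - 4)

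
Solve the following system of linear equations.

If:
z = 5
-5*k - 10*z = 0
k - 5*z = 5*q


Then:
k = -10
q = -7
z = 5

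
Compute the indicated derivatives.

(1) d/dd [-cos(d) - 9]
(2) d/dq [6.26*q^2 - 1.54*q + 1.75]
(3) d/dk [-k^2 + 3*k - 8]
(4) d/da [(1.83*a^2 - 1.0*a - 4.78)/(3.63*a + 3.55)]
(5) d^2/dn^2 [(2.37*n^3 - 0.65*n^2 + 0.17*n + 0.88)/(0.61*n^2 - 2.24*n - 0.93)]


(1) = sin(d)
(2) = 12.52*q - 1.54
(3) = 3 - 2*k
(4) = (6.6429*a^2 + 12.993*a + 13.8014)/(13.1769*a^2 + 25.773*a + 12.6025)
(5) = (24.82262*n^3 + 29.375322*n^2 + 5.662932*n + 7.996766)/(0.226981*n^6 - 2.500512*n^5 + 8.144049*n^4 - 3.614912*n^3 - 12.416337*n^2 - 5.812128*n - 0.804357)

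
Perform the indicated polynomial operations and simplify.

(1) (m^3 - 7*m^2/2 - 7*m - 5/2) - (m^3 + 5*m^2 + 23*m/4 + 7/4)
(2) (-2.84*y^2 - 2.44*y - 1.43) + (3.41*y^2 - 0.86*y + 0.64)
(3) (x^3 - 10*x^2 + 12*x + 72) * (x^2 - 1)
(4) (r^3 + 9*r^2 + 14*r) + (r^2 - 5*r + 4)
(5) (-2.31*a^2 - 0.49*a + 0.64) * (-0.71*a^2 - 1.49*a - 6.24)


(1) = -17*m^2/2 - 51*m/4 - 17/4
(2) = 0.57*y^2 - 3.3*y - 0.79
(3) = x^5 - 10*x^4 + 11*x^3 + 82*x^2 - 12*x - 72
(4) = r^3 + 10*r^2 + 9*r + 4
(5) = 1.6401*a^4 + 3.7898*a^3 + 14.6901*a^2 + 2.104*a - 3.9936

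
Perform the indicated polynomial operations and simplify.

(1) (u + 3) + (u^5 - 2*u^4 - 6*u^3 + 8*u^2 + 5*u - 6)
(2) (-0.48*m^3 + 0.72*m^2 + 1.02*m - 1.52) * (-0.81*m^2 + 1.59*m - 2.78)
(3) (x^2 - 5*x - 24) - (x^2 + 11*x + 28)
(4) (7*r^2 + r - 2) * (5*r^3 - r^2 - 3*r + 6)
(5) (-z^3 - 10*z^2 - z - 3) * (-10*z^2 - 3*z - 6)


(1) = u^5 - 2*u^4 - 6*u^3 + 8*u^2 + 6*u - 3
(2) = 0.3888*m^5 - 1.3464*m^4 + 1.653*m^3 + 0.8514*m^2 - 5.2524*m + 4.2256
(3) = -16*x - 52
(4) = 35*r^5 - 2*r^4 - 32*r^3 + 41*r^2 + 12*r - 12
(5) = 10*z^5 + 103*z^4 + 46*z^3 + 93*z^2 + 15*z + 18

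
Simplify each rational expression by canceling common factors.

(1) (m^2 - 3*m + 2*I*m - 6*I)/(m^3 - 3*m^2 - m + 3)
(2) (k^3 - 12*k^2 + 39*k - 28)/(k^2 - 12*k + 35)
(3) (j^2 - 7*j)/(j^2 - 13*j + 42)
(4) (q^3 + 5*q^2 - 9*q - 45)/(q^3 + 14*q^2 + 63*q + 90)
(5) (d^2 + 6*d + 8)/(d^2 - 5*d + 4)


(1) = (m + 2*I)/(m^2 - 1)
(2) = (k^2 - 5*k + 4)/(k - 5)
(3) = j/(j - 6)
(4) = (q - 3)/(q + 6)
(5) = (d^2 + 6*d + 8)/(d^2 - 5*d + 4)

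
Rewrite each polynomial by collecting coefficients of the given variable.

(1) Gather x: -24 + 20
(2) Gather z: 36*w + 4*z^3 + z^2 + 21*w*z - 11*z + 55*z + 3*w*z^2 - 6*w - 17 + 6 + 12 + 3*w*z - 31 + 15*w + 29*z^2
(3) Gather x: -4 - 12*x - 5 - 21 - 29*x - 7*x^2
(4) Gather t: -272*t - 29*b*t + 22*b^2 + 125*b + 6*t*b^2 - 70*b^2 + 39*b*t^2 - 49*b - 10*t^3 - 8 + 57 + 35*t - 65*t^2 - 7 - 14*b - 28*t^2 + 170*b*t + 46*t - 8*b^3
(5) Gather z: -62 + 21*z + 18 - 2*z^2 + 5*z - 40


(1) = -4
(2) = 45*w + 4*z^3 + z^2*(3*w + 30) + z*(24*w + 44) - 30
(3) = -7*x^2 - 41*x - 30
(4) = -8*b^3 - 48*b^2 + 62*b - 10*t^3 + t^2*(39*b - 93) + t*(6*b^2 + 141*b - 191) + 42
(5) = -2*z^2 + 26*z - 84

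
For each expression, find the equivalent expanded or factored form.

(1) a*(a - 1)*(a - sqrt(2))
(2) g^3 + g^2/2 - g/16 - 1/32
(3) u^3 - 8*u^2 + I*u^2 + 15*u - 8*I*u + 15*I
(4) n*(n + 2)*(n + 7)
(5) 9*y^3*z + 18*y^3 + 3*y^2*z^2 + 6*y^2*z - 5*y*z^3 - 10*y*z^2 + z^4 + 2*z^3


(1) = a^3 - sqrt(2)*a^2 - a^2 + sqrt(2)*a
(2) = (g - 1/4)*(g + 1/4)*(g + 1/2)
(3) = (u - 5)*(u - 3)*(u + I)
(4) = n^3 + 9*n^2 + 14*n
(5) = (-3*y + z)^2*(y + z)*(z + 2)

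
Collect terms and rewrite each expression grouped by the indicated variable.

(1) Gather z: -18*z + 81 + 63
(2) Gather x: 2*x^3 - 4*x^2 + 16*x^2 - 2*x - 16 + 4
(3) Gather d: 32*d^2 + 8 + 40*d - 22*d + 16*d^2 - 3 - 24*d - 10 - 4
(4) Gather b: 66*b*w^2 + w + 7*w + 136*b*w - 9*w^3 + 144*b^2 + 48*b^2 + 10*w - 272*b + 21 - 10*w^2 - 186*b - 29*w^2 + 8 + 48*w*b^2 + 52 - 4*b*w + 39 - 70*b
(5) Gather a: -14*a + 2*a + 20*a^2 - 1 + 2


(1) = 144 - 18*z
(2) = 2*x^3 + 12*x^2 - 2*x - 12
(3) = 48*d^2 - 6*d - 9
(4) = b^2*(48*w + 192) + b*(66*w^2 + 132*w - 528) - 9*w^3 - 39*w^2 + 18*w + 120
(5) = 20*a^2 - 12*a + 1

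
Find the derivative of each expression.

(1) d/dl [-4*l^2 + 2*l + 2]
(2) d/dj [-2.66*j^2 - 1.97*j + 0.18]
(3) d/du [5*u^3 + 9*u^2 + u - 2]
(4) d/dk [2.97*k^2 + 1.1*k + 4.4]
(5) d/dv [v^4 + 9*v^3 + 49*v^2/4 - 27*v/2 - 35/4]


(1) = 2 - 8*l
(2) = -5.32*j - 1.97
(3) = 15*u^2 + 18*u + 1
(4) = 5.94*k + 1.1
(5) = 4*v^3 + 27*v^2 + 49*v/2 - 27/2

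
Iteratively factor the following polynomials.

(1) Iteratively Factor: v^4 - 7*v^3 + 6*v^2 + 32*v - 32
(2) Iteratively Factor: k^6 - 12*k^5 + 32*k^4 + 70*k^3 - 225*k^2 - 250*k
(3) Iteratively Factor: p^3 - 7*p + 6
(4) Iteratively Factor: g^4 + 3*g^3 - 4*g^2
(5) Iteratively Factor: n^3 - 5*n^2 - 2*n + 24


(1) = (v - 4)*(v^3 - 3*v^2 - 6*v + 8) = (v - 4)^2*(v^2 + v - 2) = (v - 4)^2*(v + 2)*(v - 1)
(2) = (k - 5)*(k^5 - 7*k^4 - 3*k^3 + 55*k^2 + 50*k) = (k - 5)^2*(k^4 - 2*k^3 - 13*k^2 - 10*k) = k*(k - 5)^2*(k^3 - 2*k^2 - 13*k - 10) = k*(k - 5)^2*(k + 2)*(k^2 - 4*k - 5) = k*(k - 5)^3*(k + 2)*(k + 1)
(3) = (p + 3)*(p^2 - 3*p + 2) = (p - 1)*(p + 3)*(p - 2)
(4) = (g)*(g^3 + 3*g^2 - 4*g) = g*(g - 1)*(g^2 + 4*g) = g^2*(g - 1)*(g + 4)
(5) = (n + 2)*(n^2 - 7*n + 12) = (n - 4)*(n + 2)*(n - 3)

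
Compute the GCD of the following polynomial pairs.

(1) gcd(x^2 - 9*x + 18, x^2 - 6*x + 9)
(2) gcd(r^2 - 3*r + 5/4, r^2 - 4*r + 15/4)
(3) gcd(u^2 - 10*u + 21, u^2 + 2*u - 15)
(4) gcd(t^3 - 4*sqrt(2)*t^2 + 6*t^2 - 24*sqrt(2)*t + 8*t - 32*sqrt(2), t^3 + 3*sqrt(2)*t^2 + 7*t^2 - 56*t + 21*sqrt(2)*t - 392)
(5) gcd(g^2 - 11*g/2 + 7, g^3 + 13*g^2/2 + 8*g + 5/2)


(1) = x - 3
(2) = gcd((r - 5/2)*(r - 1/2), (r - 5/2)*(r - 3/2)) = r - 5/2
(3) = u - 3
(4) = gcd((t + 2)*(t + 4)*(t - 4*sqrt(2)), (t + 7)*(t - 4*sqrt(2))*(t + 7*sqrt(2))) = t - 4*sqrt(2)
(5) = 1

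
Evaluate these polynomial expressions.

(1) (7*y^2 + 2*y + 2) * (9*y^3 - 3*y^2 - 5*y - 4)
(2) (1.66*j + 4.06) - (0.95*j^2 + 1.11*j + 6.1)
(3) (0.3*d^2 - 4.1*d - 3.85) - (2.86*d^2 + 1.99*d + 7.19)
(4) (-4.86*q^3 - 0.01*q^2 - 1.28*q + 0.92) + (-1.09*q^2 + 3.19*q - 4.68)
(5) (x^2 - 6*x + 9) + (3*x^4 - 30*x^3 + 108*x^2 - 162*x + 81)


(1) = 63*y^5 - 3*y^4 - 23*y^3 - 44*y^2 - 18*y - 8
(2) = -0.95*j^2 + 0.55*j - 2.04
(3) = -2.56*d^2 - 6.09*d - 11.04
(4) = -4.86*q^3 - 1.1*q^2 + 1.91*q - 3.76
(5) = 3*x^4 - 30*x^3 + 109*x^2 - 168*x + 90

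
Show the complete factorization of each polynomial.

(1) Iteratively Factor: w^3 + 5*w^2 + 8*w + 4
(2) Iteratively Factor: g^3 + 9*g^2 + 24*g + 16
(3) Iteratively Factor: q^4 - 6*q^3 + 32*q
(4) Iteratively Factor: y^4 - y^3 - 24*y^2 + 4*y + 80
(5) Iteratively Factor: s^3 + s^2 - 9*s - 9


(1) = (w + 2)*(w^2 + 3*w + 2) = (w + 2)^2*(w + 1)
(2) = (g + 4)*(g^2 + 5*g + 4) = (g + 1)*(g + 4)*(g + 4)
(3) = (q - 4)*(q^3 - 2*q^2 - 8*q) = q*(q - 4)*(q^2 - 2*q - 8) = q*(q - 4)^2*(q + 2)
(4) = (y + 2)*(y^3 - 3*y^2 - 18*y + 40) = (y - 5)*(y + 2)*(y^2 + 2*y - 8) = (y - 5)*(y + 2)*(y + 4)*(y - 2)
(5) = (s + 1)*(s^2 - 9) = (s + 1)*(s + 3)*(s - 3)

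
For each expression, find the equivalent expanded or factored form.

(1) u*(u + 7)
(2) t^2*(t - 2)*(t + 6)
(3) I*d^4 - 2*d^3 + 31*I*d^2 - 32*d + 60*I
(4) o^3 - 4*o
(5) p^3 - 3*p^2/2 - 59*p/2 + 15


(1) = u^2 + 7*u
(2) = t^4 + 4*t^3 - 12*t^2
(3) = (d - 5*I)*(d + 2*I)*(d + 6*I)*(I*d + 1)
(4) = o*(o - 2)*(o + 2)
(5) = (p - 6)*(p - 1/2)*(p + 5)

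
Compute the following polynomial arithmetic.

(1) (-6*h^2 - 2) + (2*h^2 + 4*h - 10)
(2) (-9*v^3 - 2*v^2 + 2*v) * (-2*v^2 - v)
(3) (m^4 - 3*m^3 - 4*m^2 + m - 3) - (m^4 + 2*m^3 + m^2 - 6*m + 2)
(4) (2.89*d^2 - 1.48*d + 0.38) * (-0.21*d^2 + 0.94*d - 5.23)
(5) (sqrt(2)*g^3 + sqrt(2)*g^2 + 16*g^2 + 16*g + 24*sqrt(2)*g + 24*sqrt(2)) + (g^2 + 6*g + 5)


(1) = -4*h^2 + 4*h - 12
(2) = 18*v^5 + 13*v^4 - 2*v^3 - 2*v^2
(3) = -5*m^3 - 5*m^2 + 7*m - 5
(4) = -0.6069*d^4 + 3.0274*d^3 - 16.5857*d^2 + 8.0976*d - 1.9874
(5) = sqrt(2)*g^3 + sqrt(2)*g^2 + 17*g^2 + 22*g + 24*sqrt(2)*g + 5 + 24*sqrt(2)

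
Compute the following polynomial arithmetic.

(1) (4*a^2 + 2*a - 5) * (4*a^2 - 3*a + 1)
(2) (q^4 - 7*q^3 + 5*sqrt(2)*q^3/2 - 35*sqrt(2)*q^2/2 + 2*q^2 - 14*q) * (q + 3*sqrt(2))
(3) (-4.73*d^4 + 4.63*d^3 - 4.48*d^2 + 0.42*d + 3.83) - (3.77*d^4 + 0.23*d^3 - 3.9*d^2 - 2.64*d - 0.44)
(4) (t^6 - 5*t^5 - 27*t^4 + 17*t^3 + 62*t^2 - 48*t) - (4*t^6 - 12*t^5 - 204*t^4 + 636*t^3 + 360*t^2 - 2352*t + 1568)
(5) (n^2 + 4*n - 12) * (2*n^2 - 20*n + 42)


(1) = 16*a^4 - 4*a^3 - 22*a^2 + 17*a - 5
(2) = q^5 - 7*q^4 + 11*sqrt(2)*q^4/2 - 77*sqrt(2)*q^3/2 + 17*q^3 - 119*q^2 + 6*sqrt(2)*q^2 - 42*sqrt(2)*q
(3) = -8.5*d^4 + 4.4*d^3 - 0.58*d^2 + 3.06*d + 4.27
(4) = -3*t^6 + 7*t^5 + 177*t^4 - 619*t^3 - 298*t^2 + 2304*t - 1568
(5) = 2*n^4 - 12*n^3 - 62*n^2 + 408*n - 504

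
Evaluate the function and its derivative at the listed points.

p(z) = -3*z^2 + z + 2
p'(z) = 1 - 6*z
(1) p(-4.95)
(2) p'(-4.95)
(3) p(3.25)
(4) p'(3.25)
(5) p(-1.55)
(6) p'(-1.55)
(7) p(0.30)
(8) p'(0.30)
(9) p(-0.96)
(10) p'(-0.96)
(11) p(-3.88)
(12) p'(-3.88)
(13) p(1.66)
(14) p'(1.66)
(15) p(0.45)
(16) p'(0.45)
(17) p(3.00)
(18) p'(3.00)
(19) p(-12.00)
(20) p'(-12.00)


(1) = -76.46
(2) = 30.70
(3) = -26.44
(4) = -18.50
(5) = -6.76
(6) = 10.30
(7) = 2.03
(8) = -0.80
(9) = -1.72
(10) = 6.76
(11) = -47.04
(12) = 24.28
(13) = -4.61
(14) = -8.96
(15) = 1.84
(16) = -1.70
(17) = -22.00
(18) = -17.00
(19) = -442.00
(20) = 73.00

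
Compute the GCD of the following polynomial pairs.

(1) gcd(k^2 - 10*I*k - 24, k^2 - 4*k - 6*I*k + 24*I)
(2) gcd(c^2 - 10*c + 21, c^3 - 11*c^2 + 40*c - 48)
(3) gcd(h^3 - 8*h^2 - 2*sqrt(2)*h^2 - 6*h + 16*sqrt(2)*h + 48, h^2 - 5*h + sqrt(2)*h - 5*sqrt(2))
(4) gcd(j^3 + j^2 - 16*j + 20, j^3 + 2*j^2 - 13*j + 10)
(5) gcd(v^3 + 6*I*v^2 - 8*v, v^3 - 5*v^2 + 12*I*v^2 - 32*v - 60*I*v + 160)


(1) = gcd((k - 6*I)*(k - 4*I), (k - 4)*(k - 6*I)) = k - 6*I
(2) = c - 3
(3) = h + sqrt(2)
(4) = gcd((j - 2)^2*(j + 5), (j - 2)*(j - 1)*(j + 5)) = j^2 + 3*j - 10
(5) = v + 4*I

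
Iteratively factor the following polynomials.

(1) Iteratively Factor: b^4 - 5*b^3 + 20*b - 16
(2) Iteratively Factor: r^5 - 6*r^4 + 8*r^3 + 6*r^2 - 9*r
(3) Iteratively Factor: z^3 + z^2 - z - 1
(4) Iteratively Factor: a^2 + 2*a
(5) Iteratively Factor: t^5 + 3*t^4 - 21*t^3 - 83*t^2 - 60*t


(1) = (b - 4)*(b^3 - b^2 - 4*b + 4) = (b - 4)*(b - 2)*(b^2 + b - 2) = (b - 4)*(b - 2)*(b - 1)*(b + 2)
(2) = (r + 1)*(r^4 - 7*r^3 + 15*r^2 - 9*r) = r*(r + 1)*(r^3 - 7*r^2 + 15*r - 9) = r*(r - 3)*(r + 1)*(r^2 - 4*r + 3) = r*(r - 3)*(r - 1)*(r + 1)*(r - 3)
(3) = (z + 1)*(z^2 - 1) = (z + 1)^2*(z - 1)
(4) = (a + 2)*(a)
(5) = (t + 4)*(t^4 - t^3 - 17*t^2 - 15*t) = (t + 1)*(t + 4)*(t^3 - 2*t^2 - 15*t) = t*(t + 1)*(t + 4)*(t^2 - 2*t - 15) = t*(t - 5)*(t + 1)*(t + 4)*(t + 3)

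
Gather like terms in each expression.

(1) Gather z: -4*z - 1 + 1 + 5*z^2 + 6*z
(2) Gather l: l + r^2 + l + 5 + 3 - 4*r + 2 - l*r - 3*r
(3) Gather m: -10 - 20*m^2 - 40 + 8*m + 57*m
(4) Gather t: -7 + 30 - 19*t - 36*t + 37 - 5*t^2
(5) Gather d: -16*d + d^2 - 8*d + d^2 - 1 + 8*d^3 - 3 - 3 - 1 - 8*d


(1) = 5*z^2 + 2*z
(2) = l*(2 - r) + r^2 - 7*r + 10
(3) = -20*m^2 + 65*m - 50
(4) = -5*t^2 - 55*t + 60
(5) = 8*d^3 + 2*d^2 - 32*d - 8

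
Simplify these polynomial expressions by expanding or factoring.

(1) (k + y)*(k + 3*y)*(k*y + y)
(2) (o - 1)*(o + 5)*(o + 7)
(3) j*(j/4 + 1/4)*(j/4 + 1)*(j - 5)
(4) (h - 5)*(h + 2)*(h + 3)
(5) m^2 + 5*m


(1) = k^3*y + 4*k^2*y^2 + k^2*y + 3*k*y^3 + 4*k*y^2 + 3*y^3
(2) = o^3 + 11*o^2 + 23*o - 35
(3) = j^4/16 - 21*j^2/16 - 5*j/4
(4) = h^3 - 19*h - 30
(5) = m*(m + 5)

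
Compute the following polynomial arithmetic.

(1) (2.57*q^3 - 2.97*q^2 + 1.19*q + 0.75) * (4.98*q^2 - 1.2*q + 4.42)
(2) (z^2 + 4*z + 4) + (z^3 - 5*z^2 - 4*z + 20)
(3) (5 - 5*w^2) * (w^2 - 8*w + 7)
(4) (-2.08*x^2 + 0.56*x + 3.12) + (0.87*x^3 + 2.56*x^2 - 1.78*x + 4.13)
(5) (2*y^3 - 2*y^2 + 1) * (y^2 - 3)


(1) = 12.7986*q^5 - 17.8746*q^4 + 20.8496*q^3 - 10.8204*q^2 + 4.3598*q + 3.315
(2) = z^3 - 4*z^2 + 24
(3) = -5*w^4 + 40*w^3 - 30*w^2 - 40*w + 35
(4) = 0.87*x^3 + 0.48*x^2 - 1.22*x + 7.25
(5) = 2*y^5 - 2*y^4 - 6*y^3 + 7*y^2 - 3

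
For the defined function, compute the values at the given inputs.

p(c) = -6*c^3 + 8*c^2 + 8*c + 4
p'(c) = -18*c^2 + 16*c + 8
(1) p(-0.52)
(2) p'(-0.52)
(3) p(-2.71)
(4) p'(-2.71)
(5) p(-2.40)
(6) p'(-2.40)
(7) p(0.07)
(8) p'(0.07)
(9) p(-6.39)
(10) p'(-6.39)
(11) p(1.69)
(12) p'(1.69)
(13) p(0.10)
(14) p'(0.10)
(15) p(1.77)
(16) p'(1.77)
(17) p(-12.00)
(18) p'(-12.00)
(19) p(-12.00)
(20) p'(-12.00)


(1) = 2.85
(2) = -5.19
(3) = 160.49
(4) = -167.55
(5) = 113.82
(6) = -134.08
(7) = 4.60
(8) = 9.03
(9) = 1845.04
(10) = -829.22
(11) = 11.41
(12) = -16.37
(13) = 4.87
(14) = 9.42
(15) = 9.95
(16) = -20.07
(17) = 11428.00
(18) = -2776.00
(19) = 11428.00
(20) = -2776.00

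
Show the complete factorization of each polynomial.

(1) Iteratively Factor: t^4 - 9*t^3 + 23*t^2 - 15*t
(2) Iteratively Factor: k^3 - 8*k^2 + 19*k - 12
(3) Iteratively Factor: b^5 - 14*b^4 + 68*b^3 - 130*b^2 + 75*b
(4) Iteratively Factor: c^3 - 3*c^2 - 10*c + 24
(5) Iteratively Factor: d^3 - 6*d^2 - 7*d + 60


(1) = (t - 3)*(t^3 - 6*t^2 + 5*t) = (t - 5)*(t - 3)*(t^2 - t) = t*(t - 5)*(t - 3)*(t - 1)
(2) = (k - 3)*(k^2 - 5*k + 4) = (k - 4)*(k - 3)*(k - 1)
(3) = (b - 3)*(b^4 - 11*b^3 + 35*b^2 - 25*b) = b*(b - 3)*(b^3 - 11*b^2 + 35*b - 25) = b*(b - 3)*(b - 1)*(b^2 - 10*b + 25) = b*(b - 5)*(b - 3)*(b - 1)*(b - 5)
(4) = (c - 2)*(c^2 - c - 12) = (c - 2)*(c + 3)*(c - 4)
(5) = (d - 5)*(d^2 - d - 12) = (d - 5)*(d + 3)*(d - 4)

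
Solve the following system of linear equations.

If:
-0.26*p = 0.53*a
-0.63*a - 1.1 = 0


Then:
a = -1.75
p = 3.56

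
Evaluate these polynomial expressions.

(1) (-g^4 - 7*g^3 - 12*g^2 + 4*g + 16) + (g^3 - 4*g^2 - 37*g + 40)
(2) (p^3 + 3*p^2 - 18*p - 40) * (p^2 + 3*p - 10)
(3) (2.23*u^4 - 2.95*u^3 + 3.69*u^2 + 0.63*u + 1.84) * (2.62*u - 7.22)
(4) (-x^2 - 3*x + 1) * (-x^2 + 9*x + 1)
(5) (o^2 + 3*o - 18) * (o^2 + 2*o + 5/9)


(1) = -g^4 - 6*g^3 - 16*g^2 - 33*g + 56
(2) = p^5 + 6*p^4 - 19*p^3 - 124*p^2 + 60*p + 400
(3) = 5.8426*u^5 - 23.8296*u^4 + 30.9668*u^3 - 24.9912*u^2 + 0.2722*u - 13.2848
(4) = x^4 - 6*x^3 - 29*x^2 + 6*x + 1
(5) = o^4 + 5*o^3 - 103*o^2/9 - 103*o/3 - 10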